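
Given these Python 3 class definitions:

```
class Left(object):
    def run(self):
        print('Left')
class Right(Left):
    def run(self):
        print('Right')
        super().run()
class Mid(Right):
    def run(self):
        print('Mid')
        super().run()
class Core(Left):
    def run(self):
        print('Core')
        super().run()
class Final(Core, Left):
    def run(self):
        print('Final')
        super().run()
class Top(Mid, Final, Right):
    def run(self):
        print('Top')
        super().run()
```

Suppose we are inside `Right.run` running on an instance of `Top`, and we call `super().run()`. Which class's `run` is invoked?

Core

L[Top] = Top + merge(L[Mid], L[Final], L[Right], [Mid Final Right])
  take Mid:  [Mid Right Left object] + [Final Core Left object] + [Right Left object] + [Mid Final Right]
  take Final:  [Right Left object] + [Final Core Left object] + [Right Left object] + [Final Right]
  take Right:  [Right Left object] + [Core Left object] + [Right Left object] + [Right]
  take Core:  [Left object] + [Core Left object] + [Left object]
  take Left:  [Left object] + [Left object] + [Left object]
  take object:  [object] + [object] + [object]
MRO: Top Mid Final Right Core Left object
super() in Right.run on a Top instance goes to the class after Right in Top's MRO: Core.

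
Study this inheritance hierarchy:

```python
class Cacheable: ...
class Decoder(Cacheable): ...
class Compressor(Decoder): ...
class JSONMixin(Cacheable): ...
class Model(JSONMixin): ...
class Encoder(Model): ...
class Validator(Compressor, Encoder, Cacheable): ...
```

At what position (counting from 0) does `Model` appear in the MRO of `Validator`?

L[Validator] = Validator + merge(L[Compressor], L[Encoder], L[Cacheable], [Compressor Encoder Cacheable])
  take Compressor:  [Compressor Decoder Cacheable object] + [Encoder Model JSONMixin Cacheable object] + [Cacheable object] + [Compressor Encoder Cacheable]
  take Decoder:  [Decoder Cacheable object] + [Encoder Model JSONMixin Cacheable object] + [Cacheable object] + [Encoder Cacheable]
  take Encoder:  [Cacheable object] + [Encoder Model JSONMixin Cacheable object] + [Cacheable object] + [Encoder Cacheable]
  take Model:  [Cacheable object] + [Model JSONMixin Cacheable object] + [Cacheable object] + [Cacheable]
  take JSONMixin:  [Cacheable object] + [JSONMixin Cacheable object] + [Cacheable object] + [Cacheable]
  take Cacheable:  [Cacheable object] + [Cacheable object] + [Cacheable object] + [Cacheable]
  take object:  [object] + [object] + [object]
MRO: Validator Compressor Decoder Encoder Model JSONMixin Cacheable object
Model sits at index 4.

4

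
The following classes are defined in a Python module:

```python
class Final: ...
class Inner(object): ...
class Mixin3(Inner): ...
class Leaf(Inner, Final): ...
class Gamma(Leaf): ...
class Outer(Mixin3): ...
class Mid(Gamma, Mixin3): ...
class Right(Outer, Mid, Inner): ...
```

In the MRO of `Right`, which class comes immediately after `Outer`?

Mid

L[Right] = Right + merge(L[Outer], L[Mid], L[Inner], [Outer Mid Inner])
  take Outer:  [Outer Mixin3 Inner object] + [Mid Gamma Leaf Mixin3 Inner Final object] + [Inner object] + [Outer Mid Inner]
  take Mid:  [Mixin3 Inner object] + [Mid Gamma Leaf Mixin3 Inner Final object] + [Inner object] + [Mid Inner]
  take Gamma:  [Mixin3 Inner object] + [Gamma Leaf Mixin3 Inner Final object] + [Inner object] + [Inner]
  take Leaf:  [Mixin3 Inner object] + [Leaf Mixin3 Inner Final object] + [Inner object] + [Inner]
  take Mixin3:  [Mixin3 Inner object] + [Mixin3 Inner Final object] + [Inner object] + [Inner]
  take Inner:  [Inner object] + [Inner Final object] + [Inner object] + [Inner]
  take Final:  [object] + [Final object] + [object]
  take object:  [object] + [object] + [object]
MRO: Right Outer Mid Gamma Leaf Mixin3 Inner Final object
Outer is at position 1; next is Mid.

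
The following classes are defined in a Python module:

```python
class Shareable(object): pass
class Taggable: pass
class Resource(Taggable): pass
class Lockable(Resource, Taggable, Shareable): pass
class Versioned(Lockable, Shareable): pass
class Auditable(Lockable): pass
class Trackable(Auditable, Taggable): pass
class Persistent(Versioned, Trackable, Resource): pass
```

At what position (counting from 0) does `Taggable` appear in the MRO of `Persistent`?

L[Persistent] = Persistent + merge(L[Versioned], L[Trackable], L[Resource], [Versioned Trackable Resource])
  take Versioned:  [Versioned Lockable Resource Taggable Shareable object] + [Trackable Auditable Lockable Resource Taggable Shareable object] + [Resource Taggable object] + [Versioned Trackable Resource]
  take Trackable:  [Lockable Resource Taggable Shareable object] + [Trackable Auditable Lockable Resource Taggable Shareable object] + [Resource Taggable object] + [Trackable Resource]
  take Auditable:  [Lockable Resource Taggable Shareable object] + [Auditable Lockable Resource Taggable Shareable object] + [Resource Taggable object] + [Resource]
  take Lockable:  [Lockable Resource Taggable Shareable object] + [Lockable Resource Taggable Shareable object] + [Resource Taggable object] + [Resource]
  take Resource:  [Resource Taggable Shareable object] + [Resource Taggable Shareable object] + [Resource Taggable object] + [Resource]
  take Taggable:  [Taggable Shareable object] + [Taggable Shareable object] + [Taggable object]
  take Shareable:  [Shareable object] + [Shareable object] + [object]
  take object:  [object] + [object] + [object]
MRO: Persistent Versioned Trackable Auditable Lockable Resource Taggable Shareable object
Taggable sits at index 6.

6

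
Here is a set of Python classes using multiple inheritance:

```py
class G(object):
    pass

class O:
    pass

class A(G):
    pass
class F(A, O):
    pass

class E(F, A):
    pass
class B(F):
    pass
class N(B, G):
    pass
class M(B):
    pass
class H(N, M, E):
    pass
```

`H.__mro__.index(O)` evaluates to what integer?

L[H] = H + merge(L[N], L[M], L[E], [N M E])
  take N:  [N B F A G O object] + [M B F A G O object] + [E F A G O object] + [N M E]
  take M:  [B F A G O object] + [M B F A G O object] + [E F A G O object] + [M E]
  take B:  [B F A G O object] + [B F A G O object] + [E F A G O object] + [E]
  take E:  [F A G O object] + [F A G O object] + [E F A G O object] + [E]
  take F:  [F A G O object] + [F A G O object] + [F A G O object]
  take A:  [A G O object] + [A G O object] + [A G O object]
  take G:  [G O object] + [G O object] + [G O object]
  take O:  [O object] + [O object] + [O object]
  take object:  [object] + [object] + [object]
MRO: H N M B E F A G O object
O sits at index 8.

8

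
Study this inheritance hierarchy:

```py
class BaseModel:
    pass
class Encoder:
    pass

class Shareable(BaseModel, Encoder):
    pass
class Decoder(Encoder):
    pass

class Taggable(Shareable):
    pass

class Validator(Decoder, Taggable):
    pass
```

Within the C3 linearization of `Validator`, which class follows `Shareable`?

L[Validator] = Validator + merge(L[Decoder], L[Taggable], [Decoder Taggable])
  take Decoder:  [Decoder Encoder object] + [Taggable Shareable BaseModel Encoder object] + [Decoder Taggable]
  take Taggable:  [Encoder object] + [Taggable Shareable BaseModel Encoder object] + [Taggable]
  take Shareable:  [Encoder object] + [Shareable BaseModel Encoder object]
  take BaseModel:  [Encoder object] + [BaseModel Encoder object]
  take Encoder:  [Encoder object] + [Encoder object]
  take object:  [object] + [object]
MRO: Validator Decoder Taggable Shareable BaseModel Encoder object
Shareable is at position 3; next is BaseModel.

BaseModel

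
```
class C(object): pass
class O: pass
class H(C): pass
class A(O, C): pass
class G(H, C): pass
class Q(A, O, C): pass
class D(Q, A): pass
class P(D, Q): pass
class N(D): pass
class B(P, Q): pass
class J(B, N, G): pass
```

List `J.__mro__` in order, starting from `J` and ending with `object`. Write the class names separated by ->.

L[J] = J + merge(L[B], L[N], L[G], [B N G])
  take B:  [B P D Q A O C object] + [N D Q A O C object] + [G H C object] + [B N G]
  take P:  [P D Q A O C object] + [N D Q A O C object] + [G H C object] + [N G]
  take N:  [D Q A O C object] + [N D Q A O C object] + [G H C object] + [N G]
  take D:  [D Q A O C object] + [D Q A O C object] + [G H C object] + [G]
  take Q:  [Q A O C object] + [Q A O C object] + [G H C object] + [G]
  take A:  [A O C object] + [A O C object] + [G H C object] + [G]
  take O:  [O C object] + [O C object] + [G H C object] + [G]
  take G:  [C object] + [C object] + [G H C object] + [G]
  take H:  [C object] + [C object] + [H C object]
  take C:  [C object] + [C object] + [C object]
  take object:  [object] + [object] + [object]

J -> B -> P -> N -> D -> Q -> A -> O -> G -> H -> C -> object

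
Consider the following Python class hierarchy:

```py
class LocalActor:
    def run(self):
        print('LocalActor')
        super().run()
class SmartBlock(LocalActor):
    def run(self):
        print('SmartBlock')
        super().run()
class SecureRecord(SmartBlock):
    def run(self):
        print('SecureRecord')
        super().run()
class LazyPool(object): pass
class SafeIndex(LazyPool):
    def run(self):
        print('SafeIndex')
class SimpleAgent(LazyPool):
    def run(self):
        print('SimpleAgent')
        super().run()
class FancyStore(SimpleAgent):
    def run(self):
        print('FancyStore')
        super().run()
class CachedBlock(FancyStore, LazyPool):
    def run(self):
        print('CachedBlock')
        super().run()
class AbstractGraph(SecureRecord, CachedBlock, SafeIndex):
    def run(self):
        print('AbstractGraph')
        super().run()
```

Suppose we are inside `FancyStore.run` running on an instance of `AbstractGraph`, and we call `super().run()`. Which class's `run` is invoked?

SimpleAgent

L[AbstractGraph] = AbstractGraph + merge(L[SecureRecord], L[CachedBlock], L[SafeIndex], [SecureRecord CachedBlock SafeIndex])
  take SecureRecord:  [SecureRecord SmartBlock LocalActor object] + [CachedBlock FancyStore SimpleAgent LazyPool object] + [SafeIndex LazyPool object] + [SecureRecord CachedBlock SafeIndex]
  take SmartBlock:  [SmartBlock LocalActor object] + [CachedBlock FancyStore SimpleAgent LazyPool object] + [SafeIndex LazyPool object] + [CachedBlock SafeIndex]
  take LocalActor:  [LocalActor object] + [CachedBlock FancyStore SimpleAgent LazyPool object] + [SafeIndex LazyPool object] + [CachedBlock SafeIndex]
  take CachedBlock:  [object] + [CachedBlock FancyStore SimpleAgent LazyPool object] + [SafeIndex LazyPool object] + [CachedBlock SafeIndex]
  take FancyStore:  [object] + [FancyStore SimpleAgent LazyPool object] + [SafeIndex LazyPool object] + [SafeIndex]
  take SimpleAgent:  [object] + [SimpleAgent LazyPool object] + [SafeIndex LazyPool object] + [SafeIndex]
  take SafeIndex:  [object] + [LazyPool object] + [SafeIndex LazyPool object] + [SafeIndex]
  take LazyPool:  [object] + [LazyPool object] + [LazyPool object]
  take object:  [object] + [object] + [object]
MRO: AbstractGraph SecureRecord SmartBlock LocalActor CachedBlock FancyStore SimpleAgent SafeIndex LazyPool object
super() in FancyStore.run on a AbstractGraph instance goes to the class after FancyStore in AbstractGraph's MRO: SimpleAgent.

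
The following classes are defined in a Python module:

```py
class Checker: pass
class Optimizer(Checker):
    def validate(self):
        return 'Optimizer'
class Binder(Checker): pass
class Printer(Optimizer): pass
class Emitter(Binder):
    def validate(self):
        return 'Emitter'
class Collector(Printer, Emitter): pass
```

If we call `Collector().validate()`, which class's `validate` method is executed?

Optimizer

L[Collector] = Collector + merge(L[Printer], L[Emitter], [Printer Emitter])
  take Printer:  [Printer Optimizer Checker object] + [Emitter Binder Checker object] + [Printer Emitter]
  take Optimizer:  [Optimizer Checker object] + [Emitter Binder Checker object] + [Emitter]
  take Emitter:  [Checker object] + [Emitter Binder Checker object] + [Emitter]
  take Binder:  [Checker object] + [Binder Checker object]
  take Checker:  [Checker object] + [Checker object]
  take object:  [object] + [object]
MRO: Collector Printer Optimizer Emitter Binder Checker object
validate is defined in: Emitter, Optimizer. First along the MRO is Optimizer.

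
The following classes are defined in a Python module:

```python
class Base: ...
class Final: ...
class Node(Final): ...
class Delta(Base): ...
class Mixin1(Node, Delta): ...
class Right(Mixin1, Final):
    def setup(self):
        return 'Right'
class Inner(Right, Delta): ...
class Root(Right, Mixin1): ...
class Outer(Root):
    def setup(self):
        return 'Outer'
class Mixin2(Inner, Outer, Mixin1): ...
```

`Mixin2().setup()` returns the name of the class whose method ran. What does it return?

L[Mixin2] = Mixin2 + merge(L[Inner], L[Outer], L[Mixin1], [Inner Outer Mixin1])
  take Inner:  [Inner Right Mixin1 Node Final Delta Base object] + [Outer Root Right Mixin1 Node Final Delta Base object] + [Mixin1 Node Final Delta Base object] + [Inner Outer Mixin1]
  take Outer:  [Right Mixin1 Node Final Delta Base object] + [Outer Root Right Mixin1 Node Final Delta Base object] + [Mixin1 Node Final Delta Base object] + [Outer Mixin1]
  take Root:  [Right Mixin1 Node Final Delta Base object] + [Root Right Mixin1 Node Final Delta Base object] + [Mixin1 Node Final Delta Base object] + [Mixin1]
  take Right:  [Right Mixin1 Node Final Delta Base object] + [Right Mixin1 Node Final Delta Base object] + [Mixin1 Node Final Delta Base object] + [Mixin1]
  take Mixin1:  [Mixin1 Node Final Delta Base object] + [Mixin1 Node Final Delta Base object] + [Mixin1 Node Final Delta Base object] + [Mixin1]
  take Node:  [Node Final Delta Base object] + [Node Final Delta Base object] + [Node Final Delta Base object]
  take Final:  [Final Delta Base object] + [Final Delta Base object] + [Final Delta Base object]
  take Delta:  [Delta Base object] + [Delta Base object] + [Delta Base object]
  take Base:  [Base object] + [Base object] + [Base object]
  take object:  [object] + [object] + [object]
MRO: Mixin2 Inner Outer Root Right Mixin1 Node Final Delta Base object
setup is defined in: Outer, Right. First along the MRO is Outer.

Outer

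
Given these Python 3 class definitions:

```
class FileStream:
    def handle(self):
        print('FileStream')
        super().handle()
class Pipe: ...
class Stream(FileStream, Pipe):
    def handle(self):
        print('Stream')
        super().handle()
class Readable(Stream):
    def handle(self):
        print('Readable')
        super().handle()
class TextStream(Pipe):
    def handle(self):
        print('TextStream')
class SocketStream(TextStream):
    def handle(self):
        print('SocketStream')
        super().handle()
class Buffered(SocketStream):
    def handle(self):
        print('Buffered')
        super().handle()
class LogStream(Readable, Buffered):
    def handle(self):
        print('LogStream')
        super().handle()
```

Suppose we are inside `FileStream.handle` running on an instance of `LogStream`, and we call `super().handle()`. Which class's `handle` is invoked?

L[LogStream] = LogStream + merge(L[Readable], L[Buffered], [Readable Buffered])
  take Readable:  [Readable Stream FileStream Pipe object] + [Buffered SocketStream TextStream Pipe object] + [Readable Buffered]
  take Stream:  [Stream FileStream Pipe object] + [Buffered SocketStream TextStream Pipe object] + [Buffered]
  take FileStream:  [FileStream Pipe object] + [Buffered SocketStream TextStream Pipe object] + [Buffered]
  take Buffered:  [Pipe object] + [Buffered SocketStream TextStream Pipe object] + [Buffered]
  take SocketStream:  [Pipe object] + [SocketStream TextStream Pipe object]
  take TextStream:  [Pipe object] + [TextStream Pipe object]
  take Pipe:  [Pipe object] + [Pipe object]
  take object:  [object] + [object]
MRO: LogStream Readable Stream FileStream Buffered SocketStream TextStream Pipe object
super() in FileStream.handle on a LogStream instance goes to the class after FileStream in LogStream's MRO: Buffered.

Buffered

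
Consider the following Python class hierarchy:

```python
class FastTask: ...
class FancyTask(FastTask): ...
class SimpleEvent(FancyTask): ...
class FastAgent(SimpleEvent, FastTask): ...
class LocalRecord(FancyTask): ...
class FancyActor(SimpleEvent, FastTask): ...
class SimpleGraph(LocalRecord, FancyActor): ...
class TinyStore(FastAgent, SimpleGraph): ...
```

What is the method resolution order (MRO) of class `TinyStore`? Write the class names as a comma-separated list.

TinyStore, FastAgent, SimpleGraph, LocalRecord, FancyActor, SimpleEvent, FancyTask, FastTask, object

L[TinyStore] = TinyStore + merge(L[FastAgent], L[SimpleGraph], [FastAgent SimpleGraph])
  take FastAgent:  [FastAgent SimpleEvent FancyTask FastTask object] + [SimpleGraph LocalRecord FancyActor SimpleEvent FancyTask FastTask object] + [FastAgent SimpleGraph]
  take SimpleGraph:  [SimpleEvent FancyTask FastTask object] + [SimpleGraph LocalRecord FancyActor SimpleEvent FancyTask FastTask object] + [SimpleGraph]
  take LocalRecord:  [SimpleEvent FancyTask FastTask object] + [LocalRecord FancyActor SimpleEvent FancyTask FastTask object]
  take FancyActor:  [SimpleEvent FancyTask FastTask object] + [FancyActor SimpleEvent FancyTask FastTask object]
  take SimpleEvent:  [SimpleEvent FancyTask FastTask object] + [SimpleEvent FancyTask FastTask object]
  take FancyTask:  [FancyTask FastTask object] + [FancyTask FastTask object]
  take FastTask:  [FastTask object] + [FastTask object]
  take object:  [object] + [object]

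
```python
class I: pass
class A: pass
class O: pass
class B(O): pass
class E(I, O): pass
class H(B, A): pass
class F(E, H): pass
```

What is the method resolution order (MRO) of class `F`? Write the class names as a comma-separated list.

L[F] = F + merge(L[E], L[H], [E H])
  take E:  [E I O object] + [H B O A object] + [E H]
  take I:  [I O object] + [H B O A object] + [H]
  take H:  [O object] + [H B O A object] + [H]
  take B:  [O object] + [B O A object]
  take O:  [O object] + [O A object]
  take A:  [object] + [A object]
  take object:  [object] + [object]

F, E, I, H, B, O, A, object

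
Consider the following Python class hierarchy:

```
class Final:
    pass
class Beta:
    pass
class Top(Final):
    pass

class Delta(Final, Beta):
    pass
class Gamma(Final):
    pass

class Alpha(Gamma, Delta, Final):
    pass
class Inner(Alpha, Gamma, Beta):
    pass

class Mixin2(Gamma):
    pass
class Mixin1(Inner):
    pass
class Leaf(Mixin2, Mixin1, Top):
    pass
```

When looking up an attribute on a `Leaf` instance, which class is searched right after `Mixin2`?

Mixin1

L[Leaf] = Leaf + merge(L[Mixin2], L[Mixin1], L[Top], [Mixin2 Mixin1 Top])
  take Mixin2:  [Mixin2 Gamma Final object] + [Mixin1 Inner Alpha Gamma Delta Final Beta object] + [Top Final object] + [Mixin2 Mixin1 Top]
  take Mixin1:  [Gamma Final object] + [Mixin1 Inner Alpha Gamma Delta Final Beta object] + [Top Final object] + [Mixin1 Top]
  take Inner:  [Gamma Final object] + [Inner Alpha Gamma Delta Final Beta object] + [Top Final object] + [Top]
  take Alpha:  [Gamma Final object] + [Alpha Gamma Delta Final Beta object] + [Top Final object] + [Top]
  take Gamma:  [Gamma Final object] + [Gamma Delta Final Beta object] + [Top Final object] + [Top]
  take Delta:  [Final object] + [Delta Final Beta object] + [Top Final object] + [Top]
  take Top:  [Final object] + [Final Beta object] + [Top Final object] + [Top]
  take Final:  [Final object] + [Final Beta object] + [Final object]
  take Beta:  [object] + [Beta object] + [object]
  take object:  [object] + [object] + [object]
MRO: Leaf Mixin2 Mixin1 Inner Alpha Gamma Delta Top Final Beta object
Mixin2 is at position 1; next is Mixin1.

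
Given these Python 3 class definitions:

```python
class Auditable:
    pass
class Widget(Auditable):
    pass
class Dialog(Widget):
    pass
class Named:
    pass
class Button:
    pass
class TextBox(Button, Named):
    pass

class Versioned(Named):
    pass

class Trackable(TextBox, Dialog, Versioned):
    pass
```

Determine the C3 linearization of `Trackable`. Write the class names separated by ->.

L[Trackable] = Trackable + merge(L[TextBox], L[Dialog], L[Versioned], [TextBox Dialog Versioned])
  take TextBox:  [TextBox Button Named object] + [Dialog Widget Auditable object] + [Versioned Named object] + [TextBox Dialog Versioned]
  take Button:  [Button Named object] + [Dialog Widget Auditable object] + [Versioned Named object] + [Dialog Versioned]
  take Dialog:  [Named object] + [Dialog Widget Auditable object] + [Versioned Named object] + [Dialog Versioned]
  take Widget:  [Named object] + [Widget Auditable object] + [Versioned Named object] + [Versioned]
  take Auditable:  [Named object] + [Auditable object] + [Versioned Named object] + [Versioned]
  take Versioned:  [Named object] + [object] + [Versioned Named object] + [Versioned]
  take Named:  [Named object] + [object] + [Named object]
  take object:  [object] + [object] + [object]

Trackable -> TextBox -> Button -> Dialog -> Widget -> Auditable -> Versioned -> Named -> object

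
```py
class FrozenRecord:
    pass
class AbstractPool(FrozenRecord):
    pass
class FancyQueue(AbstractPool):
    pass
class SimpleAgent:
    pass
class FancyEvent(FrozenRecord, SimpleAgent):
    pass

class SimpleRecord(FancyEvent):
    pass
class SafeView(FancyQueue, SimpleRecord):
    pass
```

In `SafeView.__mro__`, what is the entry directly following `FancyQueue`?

L[SafeView] = SafeView + merge(L[FancyQueue], L[SimpleRecord], [FancyQueue SimpleRecord])
  take FancyQueue:  [FancyQueue AbstractPool FrozenRecord object] + [SimpleRecord FancyEvent FrozenRecord SimpleAgent object] + [FancyQueue SimpleRecord]
  take AbstractPool:  [AbstractPool FrozenRecord object] + [SimpleRecord FancyEvent FrozenRecord SimpleAgent object] + [SimpleRecord]
  take SimpleRecord:  [FrozenRecord object] + [SimpleRecord FancyEvent FrozenRecord SimpleAgent object] + [SimpleRecord]
  take FancyEvent:  [FrozenRecord object] + [FancyEvent FrozenRecord SimpleAgent object]
  take FrozenRecord:  [FrozenRecord object] + [FrozenRecord SimpleAgent object]
  take SimpleAgent:  [object] + [SimpleAgent object]
  take object:  [object] + [object]
MRO: SafeView FancyQueue AbstractPool SimpleRecord FancyEvent FrozenRecord SimpleAgent object
FancyQueue is at position 1; next is AbstractPool.

AbstractPool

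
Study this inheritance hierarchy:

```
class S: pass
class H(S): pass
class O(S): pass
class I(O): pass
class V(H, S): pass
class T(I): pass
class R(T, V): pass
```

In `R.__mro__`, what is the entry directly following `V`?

H

L[R] = R + merge(L[T], L[V], [T V])
  take T:  [T I O S object] + [V H S object] + [T V]
  take I:  [I O S object] + [V H S object] + [V]
  take O:  [O S object] + [V H S object] + [V]
  take V:  [S object] + [V H S object] + [V]
  take H:  [S object] + [H S object]
  take S:  [S object] + [S object]
  take object:  [object] + [object]
MRO: R T I O V H S object
V is at position 4; next is H.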